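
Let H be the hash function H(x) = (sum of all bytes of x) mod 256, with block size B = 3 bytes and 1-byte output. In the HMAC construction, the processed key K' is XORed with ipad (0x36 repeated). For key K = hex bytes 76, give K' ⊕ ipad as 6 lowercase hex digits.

Key hex bytes 76 is 1 byte ≤ B = 3; zero-pad to 3 bytes: K' = 76 00 00.
XOR each byte with 0x36: 76⊕36=40, 00⊕36=36, 00⊕36=36.

403636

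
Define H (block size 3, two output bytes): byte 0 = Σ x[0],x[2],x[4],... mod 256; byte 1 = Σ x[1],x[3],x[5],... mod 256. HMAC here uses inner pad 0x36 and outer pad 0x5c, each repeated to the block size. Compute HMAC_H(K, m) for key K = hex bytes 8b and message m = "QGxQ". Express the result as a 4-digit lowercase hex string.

32e7

Key hex bytes 8b is 1 byte ≤ B = 3; zero-pad to 3 bytes: K' = 8b 00 00.
K' ⊕ ipad = bd 36 36.  K' ⊕ opad = d7 5c 5c.
Inner input = (K'⊕ipad) ∥ m = bd 36 36 ∥ 51 47 78 51.
Inner hash: even-index sum = 395 mod 256 = 139; odd-index sum = 255 mod 256 = 255 → 8b ff.
Outer input = (K'⊕opad) ∥ inner = d7 5c 5c ∥ 8b ff.
Outer hash (tag): even-index sum = 562 mod 256 = 50; odd-index sum = 231 mod 256 = 231 → 32 e7.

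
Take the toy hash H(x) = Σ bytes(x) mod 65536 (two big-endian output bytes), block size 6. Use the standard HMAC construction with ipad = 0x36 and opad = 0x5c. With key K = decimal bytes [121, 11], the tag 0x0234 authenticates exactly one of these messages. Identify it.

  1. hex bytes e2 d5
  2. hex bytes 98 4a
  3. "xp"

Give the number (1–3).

2

Key decimal bytes [121, 11] = 79 0b is 2 bytes ≤ B = 6; zero-pad to 6 bytes: K' = 79 0b 00 00 00 00.
K' ⊕ ipad = 4f 3d 36 36 36 36; K' ⊕ opad = 25 57 5c 5c 5c 5c.
m1: inner = H(4f 3d 36 36 36 36 e2 d5) = 03 1b; tag = H(25 57 5c 5c 5c 5c 03 1b) = 020a
m2: inner = H(4f 3d 36 36 36 36 98 4a) = 02 46; tag = H(25 57 5c 5c 5c 5c 02 46) = 0234 ← matches
m3: inner = H(4f 3d 36 36 36 36 78 70) = 02 4c; tag = H(25 57 5c 5c 5c 5c 02 4c) = 023a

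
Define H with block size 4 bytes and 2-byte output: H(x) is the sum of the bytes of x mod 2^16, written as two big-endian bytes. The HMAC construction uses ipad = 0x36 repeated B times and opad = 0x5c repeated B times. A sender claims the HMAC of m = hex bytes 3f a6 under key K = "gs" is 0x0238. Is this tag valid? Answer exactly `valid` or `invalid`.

invalid

Key "gs" = 67 73 is 2 bytes ≤ B = 4; zero-pad to 4 bytes: K' = 67 73 00 00.
K' ⊕ ipad = 51 45 36 36; K' ⊕ opad = 3b 2f 5c 5c.
Inner hash: sum = 81+69+54+54+63+166 = 487 → 01 e7.
Outer hash (recomputed tag): sum = 59+47+92+92+1+231 = 522 → 02 0a.
Recomputed tag = 020a; claimed = 0238 → mismatch.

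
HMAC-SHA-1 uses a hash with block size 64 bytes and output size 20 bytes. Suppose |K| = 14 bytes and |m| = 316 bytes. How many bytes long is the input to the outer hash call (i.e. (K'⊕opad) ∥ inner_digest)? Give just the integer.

Key is 14 ≤ 64 bytes, zero-padded: |K'| = 64.
Outer input = (K'⊕opad) ∥ H(inner) → 64 + 20 = 84 bytes.

84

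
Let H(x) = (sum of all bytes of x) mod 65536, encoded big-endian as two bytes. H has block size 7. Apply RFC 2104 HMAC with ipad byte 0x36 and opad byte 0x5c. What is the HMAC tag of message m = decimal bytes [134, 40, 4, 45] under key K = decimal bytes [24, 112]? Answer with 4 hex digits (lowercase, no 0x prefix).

029f

Key decimal bytes [24, 112] = 18 70 is 2 bytes ≤ B = 7; zero-pad to 7 bytes: K' = 18 70 00 00 00 00 00.
K' ⊕ ipad = 2e 46 36 36 36 36 36.  K' ⊕ opad = 44 2c 5c 5c 5c 5c 5c.
Inner input = (K'⊕ipad) ∥ m = 2e 46 36 36 36 36 36 ∥ 86 28 04 2d.
Inner hash: sum = 46+70+54+54+54+54+54+134+40+4+45 = 609 → 02 61.
Outer input = (K'⊕opad) ∥ inner = 44 2c 5c 5c 5c 5c 5c ∥ 02 61.
Outer hash (tag): sum = 68+44+92+92+92+92+92+2+97 = 671 → 02 9f.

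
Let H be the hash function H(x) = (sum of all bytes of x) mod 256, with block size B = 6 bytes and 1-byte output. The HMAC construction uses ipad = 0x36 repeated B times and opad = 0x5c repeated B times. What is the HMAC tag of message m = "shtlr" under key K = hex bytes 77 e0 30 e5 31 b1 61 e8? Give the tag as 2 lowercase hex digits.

73

Key hex bytes 77 e0 30 e5 31 b1 61 e8 is 8 bytes > B = 6, so hash it first: H(key) = 97, then zero-pad to 6 bytes: K' = 97 00 00 00 00 00.
K' ⊕ ipad = a1 36 36 36 36 36.  K' ⊕ opad = cb 5c 5c 5c 5c 5c.
Inner input = (K'⊕ipad) ∥ m = a1 36 36 36 36 36 ∥ 73 68 74 6c 72.
Inner hash: sum = 161+54+54+54+54+54+115+104+116+108+114 = 988; mod 256 = 220 → dc.
Outer input = (K'⊕opad) ∥ inner = cb 5c 5c 5c 5c 5c ∥ dc.
Outer hash (tag): sum = 203+92+92+92+92+92+220 = 883; mod 256 = 115 → 73.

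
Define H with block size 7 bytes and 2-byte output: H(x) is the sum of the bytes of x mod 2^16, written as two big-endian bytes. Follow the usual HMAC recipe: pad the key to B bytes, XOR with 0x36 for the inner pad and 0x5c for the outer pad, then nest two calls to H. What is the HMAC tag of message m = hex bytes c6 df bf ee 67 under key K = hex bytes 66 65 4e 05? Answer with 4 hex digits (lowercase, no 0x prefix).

02a0

Key hex bytes 66 65 4e 05 is 4 bytes ≤ B = 7; zero-pad to 7 bytes: K' = 66 65 4e 05 00 00 00.
K' ⊕ ipad = 50 53 78 33 36 36 36.  K' ⊕ opad = 3a 39 12 59 5c 5c 5c.
Inner input = (K'⊕ipad) ∥ m = 50 53 78 33 36 36 36 ∥ c6 df bf ee 67.
Inner hash: sum = 80+83+120+51+54+54+54+198+223+191+238+103 = 1449 → 05 a9.
Outer input = (K'⊕opad) ∥ inner = 3a 39 12 59 5c 5c 5c ∥ 05 a9.
Outer hash (tag): sum = 58+57+18+89+92+92+92+5+169 = 672 → 02 a0.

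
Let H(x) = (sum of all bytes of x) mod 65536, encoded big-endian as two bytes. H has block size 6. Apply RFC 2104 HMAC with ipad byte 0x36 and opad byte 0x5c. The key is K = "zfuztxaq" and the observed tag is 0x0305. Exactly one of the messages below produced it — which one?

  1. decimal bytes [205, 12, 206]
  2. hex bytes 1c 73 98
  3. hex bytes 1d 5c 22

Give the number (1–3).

Key "zfuztxaq" = 7a 66 75 7a 74 78 61 71 is 8 bytes > B = 6, so hash it first: H(key) = 03 8d, then zero-pad to 6 bytes: K' = 03 8d 00 00 00 00.
K' ⊕ ipad = 35 bb 36 36 36 36; K' ⊕ opad = 5f d1 5c 5c 5c 5c.
m1: inner = H(35 bb 36 36 36 36 cd 0c ce) = 03 6f; tag = H(5f d1 5c 5c 5c 5c 03 6f) = 0312
m2: inner = H(35 bb 36 36 36 36 1c 73 98) = 02 ef; tag = H(5f d1 5c 5c 5c 5c 02 ef) = 0391
m3: inner = H(35 bb 36 36 36 36 1d 5c 22) = 02 63; tag = H(5f d1 5c 5c 5c 5c 02 63) = 0305 ← matches

3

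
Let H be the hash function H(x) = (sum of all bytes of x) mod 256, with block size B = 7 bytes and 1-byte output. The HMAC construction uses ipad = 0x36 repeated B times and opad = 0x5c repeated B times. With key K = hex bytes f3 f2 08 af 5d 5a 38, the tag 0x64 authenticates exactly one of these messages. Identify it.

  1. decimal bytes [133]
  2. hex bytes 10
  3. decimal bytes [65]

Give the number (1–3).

2

Key hex bytes f3 f2 08 af 5d 5a 38 is exactly B = 7 bytes: K' = f3 f2 08 af 5d 5a 38.
K' ⊕ ipad = c5 c4 3e 99 6b 6c 0e; K' ⊕ opad = af ae 54 f3 01 06 64.
m1: inner = H(c5 c4 3e 99 6b 6c 0e 85) = ca; tag = H(af ae 54 f3 01 06 64 ca) = d9
m2: inner = H(c5 c4 3e 99 6b 6c 0e 10) = 55; tag = H(af ae 54 f3 01 06 64 55) = 64 ← matches
m3: inner = H(c5 c4 3e 99 6b 6c 0e 41) = 86; tag = H(af ae 54 f3 01 06 64 86) = 95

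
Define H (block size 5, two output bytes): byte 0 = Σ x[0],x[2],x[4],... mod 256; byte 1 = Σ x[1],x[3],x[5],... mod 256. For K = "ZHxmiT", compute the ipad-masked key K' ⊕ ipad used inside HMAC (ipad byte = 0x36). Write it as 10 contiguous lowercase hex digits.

Key "ZHxmiT" = 5a 48 78 6d 69 54 is 6 bytes > B = 5, so hash it first: H(key) = 3b 09, then zero-pad to 5 bytes: K' = 3b 09 00 00 00.
XOR each byte with 0x36: 3b⊕36=0d, 09⊕36=3f, 00⊕36=36, 00⊕36=36, 00⊕36=36.

0d3f363636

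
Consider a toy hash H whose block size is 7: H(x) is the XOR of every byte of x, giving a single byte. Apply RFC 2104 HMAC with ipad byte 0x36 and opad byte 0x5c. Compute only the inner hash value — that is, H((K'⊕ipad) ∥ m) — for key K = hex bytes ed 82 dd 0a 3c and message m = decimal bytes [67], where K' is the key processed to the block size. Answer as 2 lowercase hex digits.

f1

Key hex bytes ed 82 dd 0a 3c is 5 bytes ≤ B = 7; zero-pad to 7 bytes: K' = ed 82 dd 0a 3c 00 00.
K' ⊕ ipad = db b4 eb 3c 0a 36 36.
Inner input = db b4 eb 3c 0a 36 36 ∥ 43.
Inner hash: XOR db⊕b4⊕eb⊕3c⊕0a⊕36⊕36⊕43 = f1.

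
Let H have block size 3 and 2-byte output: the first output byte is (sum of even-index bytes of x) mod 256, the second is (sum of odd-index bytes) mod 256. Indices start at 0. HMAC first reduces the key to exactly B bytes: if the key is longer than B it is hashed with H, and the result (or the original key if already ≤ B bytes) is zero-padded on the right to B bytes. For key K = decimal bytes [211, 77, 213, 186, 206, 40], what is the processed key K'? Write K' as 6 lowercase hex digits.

762f00

|K| = 6 > B = 3, so first hash the key.
H(K): even-index sum = 630 mod 256 = 118; odd-index sum = 303 mod 256 = 47 → 76 2f.
Zero-pad H(K) = 76 2f to 3 bytes: K' = 76 2f 00.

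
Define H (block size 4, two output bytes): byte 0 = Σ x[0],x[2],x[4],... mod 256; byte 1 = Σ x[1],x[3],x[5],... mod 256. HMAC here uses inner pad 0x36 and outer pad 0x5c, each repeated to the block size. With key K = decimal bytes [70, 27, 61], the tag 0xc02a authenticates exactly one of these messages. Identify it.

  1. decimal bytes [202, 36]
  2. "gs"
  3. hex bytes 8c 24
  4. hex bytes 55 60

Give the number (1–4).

Key decimal bytes [70, 27, 61] = 46 1b 3d is 3 bytes ≤ B = 4; zero-pad to 4 bytes: K' = 46 1b 3d 00.
K' ⊕ ipad = 70 2d 0b 36; K' ⊕ opad = 1a 47 61 5c.
m1: inner = H(70 2d 0b 36 ca 24) = 45 87; tag = H(1a 47 61 5c 45 87) = c02a ← matches
m2: inner = H(70 2d 0b 36 67 73) = e2 d6; tag = H(1a 47 61 5c e2 d6) = 5d79
m3: inner = H(70 2d 0b 36 8c 24) = 07 87; tag = H(1a 47 61 5c 07 87) = 822a
m4: inner = H(70 2d 0b 36 55 60) = d0 c3; tag = H(1a 47 61 5c d0 c3) = 4b66

1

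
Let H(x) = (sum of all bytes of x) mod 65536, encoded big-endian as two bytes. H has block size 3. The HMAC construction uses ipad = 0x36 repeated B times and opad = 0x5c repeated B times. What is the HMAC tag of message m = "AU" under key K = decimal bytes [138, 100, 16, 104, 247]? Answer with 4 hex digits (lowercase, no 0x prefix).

Key decimal bytes [138, 100, 16, 104, 247] = 8a 64 10 68 f7 is 5 bytes > B = 3, so hash it first: H(key) = 02 5d, then zero-pad to 3 bytes: K' = 02 5d 00.
K' ⊕ ipad = 34 6b 36.  K' ⊕ opad = 5e 01 5c.
Inner input = (K'⊕ipad) ∥ m = 34 6b 36 ∥ 41 55.
Inner hash: sum = 52+107+54+65+85 = 363 → 01 6b.
Outer input = (K'⊕opad) ∥ inner = 5e 01 5c ∥ 01 6b.
Outer hash (tag): sum = 94+1+92+1+107 = 295 → 01 27.

0127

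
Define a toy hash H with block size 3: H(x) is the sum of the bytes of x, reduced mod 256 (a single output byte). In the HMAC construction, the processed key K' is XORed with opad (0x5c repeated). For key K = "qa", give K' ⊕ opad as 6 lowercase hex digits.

Key "qa" = 71 61 is 2 bytes ≤ B = 3; zero-pad to 3 bytes: K' = 71 61 00.
XOR each byte with 0x5c: 71⊕5c=2d, 61⊕5c=3d, 00⊕5c=5c.

2d3d5c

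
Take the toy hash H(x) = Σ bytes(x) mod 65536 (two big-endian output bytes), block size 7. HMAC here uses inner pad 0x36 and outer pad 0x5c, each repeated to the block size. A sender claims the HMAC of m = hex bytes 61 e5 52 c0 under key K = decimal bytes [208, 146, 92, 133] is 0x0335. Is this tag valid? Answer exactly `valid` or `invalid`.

Key decimal bytes [208, 146, 92, 133] = d0 92 5c 85 is 4 bytes ≤ B = 7; zero-pad to 7 bytes: K' = d0 92 5c 85 00 00 00.
K' ⊕ ipad = e6 a4 6a b3 36 36 36; K' ⊕ opad = 8c ce 00 d9 5c 5c 5c.
Inner hash: sum = 230+164+106+179+54+54+54+97+229+82+192 = 1441 → 05 a1.
Outer hash (recomputed tag): sum = 140+206+0+217+92+92+92+5+161 = 1005 → 03 ed.
Recomputed tag = 03ed; claimed = 0335 → mismatch.

invalid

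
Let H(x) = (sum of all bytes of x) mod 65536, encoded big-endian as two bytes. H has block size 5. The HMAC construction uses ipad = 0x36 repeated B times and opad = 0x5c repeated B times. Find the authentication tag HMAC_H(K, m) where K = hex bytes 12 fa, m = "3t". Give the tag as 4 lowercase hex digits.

0243

Key hex bytes 12 fa is 2 bytes ≤ B = 5; zero-pad to 5 bytes: K' = 12 fa 00 00 00.
K' ⊕ ipad = 24 cc 36 36 36.  K' ⊕ opad = 4e a6 5c 5c 5c.
Inner input = (K'⊕ipad) ∥ m = 24 cc 36 36 36 ∥ 33 74.
Inner hash: sum = 36+204+54+54+54+51+116 = 569 → 02 39.
Outer input = (K'⊕opad) ∥ inner = 4e a6 5c 5c 5c ∥ 02 39.
Outer hash (tag): sum = 78+166+92+92+92+2+57 = 579 → 02 43.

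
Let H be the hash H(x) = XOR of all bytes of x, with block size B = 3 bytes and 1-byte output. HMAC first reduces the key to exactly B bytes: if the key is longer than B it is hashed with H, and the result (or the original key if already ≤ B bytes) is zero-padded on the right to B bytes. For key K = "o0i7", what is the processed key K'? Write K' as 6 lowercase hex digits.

|K| = 4 > B = 3, so first hash the key.
H(K): XOR 6f⊕30⊕69⊕37 = 01.
Zero-pad H(K) = 01 to 3 bytes: K' = 01 00 00.

010000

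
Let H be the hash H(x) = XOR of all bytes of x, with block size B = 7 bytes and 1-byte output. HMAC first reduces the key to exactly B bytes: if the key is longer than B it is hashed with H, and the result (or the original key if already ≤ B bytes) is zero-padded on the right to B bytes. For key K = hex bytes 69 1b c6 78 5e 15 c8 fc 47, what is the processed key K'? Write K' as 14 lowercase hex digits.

|K| = 9 > B = 7, so first hash the key.
H(K): XOR 69⊕1b⊕c6⊕78⊕5e⊕15⊕c8⊕fc⊕47 = f4.
Zero-pad H(K) = f4 to 7 bytes: K' = f4 00 00 00 00 00 00.

f4000000000000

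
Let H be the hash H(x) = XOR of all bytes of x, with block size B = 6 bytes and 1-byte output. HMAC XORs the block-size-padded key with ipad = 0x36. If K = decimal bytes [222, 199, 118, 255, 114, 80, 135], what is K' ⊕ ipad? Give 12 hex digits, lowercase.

Key decimal bytes [222, 199, 118, 255, 114, 80, 135] = de c7 76 ff 72 50 87 is 7 bytes > B = 6, so hash it first: H(key) = 35, then zero-pad to 6 bytes: K' = 35 00 00 00 00 00.
XOR each byte with 0x36: 35⊕36=03, 00⊕36=36, 00⊕36=36, 00⊕36=36, 00⊕36=36, 00⊕36=36.

033636363636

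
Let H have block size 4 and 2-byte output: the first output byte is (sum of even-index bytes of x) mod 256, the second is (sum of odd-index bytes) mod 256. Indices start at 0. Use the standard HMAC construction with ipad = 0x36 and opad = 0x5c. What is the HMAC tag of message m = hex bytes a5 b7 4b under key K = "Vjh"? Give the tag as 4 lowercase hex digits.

Key "Vjh" = 56 6a 68 is 3 bytes ≤ B = 4; zero-pad to 4 bytes: K' = 56 6a 68 00.
K' ⊕ ipad = 60 5c 5e 36.  K' ⊕ opad = 0a 36 34 5c.
Inner input = (K'⊕ipad) ∥ m = 60 5c 5e 36 ∥ a5 b7 4b.
Inner hash: even-index sum = 430 mod 256 = 174; odd-index sum = 329 mod 256 = 73 → ae 49.
Outer input = (K'⊕opad) ∥ inner = 0a 36 34 5c ∥ ae 49.
Outer hash (tag): even-index sum = 236 mod 256 = 236; odd-index sum = 219 mod 256 = 219 → ec db.

ecdb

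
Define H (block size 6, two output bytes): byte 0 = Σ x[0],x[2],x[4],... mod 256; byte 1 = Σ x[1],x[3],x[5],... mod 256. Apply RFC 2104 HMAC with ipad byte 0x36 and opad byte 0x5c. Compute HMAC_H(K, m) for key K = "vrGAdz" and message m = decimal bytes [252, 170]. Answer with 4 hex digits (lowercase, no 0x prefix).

Key "vrGAdz" = 76 72 47 41 64 7a is exactly B = 6 bytes: K' = 76 72 47 41 64 7a.
K' ⊕ ipad = 40 44 71 77 52 4c.  K' ⊕ opad = 2a 2e 1b 1d 38 26.
Inner input = (K'⊕ipad) ∥ m = 40 44 71 77 52 4c ∥ fc aa.
Inner hash: even-index sum = 511 mod 256 = 255; odd-index sum = 433 mod 256 = 177 → ff b1.
Outer input = (K'⊕opad) ∥ inner = 2a 2e 1b 1d 38 26 ∥ ff b1.
Outer hash (tag): even-index sum = 380 mod 256 = 124; odd-index sum = 290 mod 256 = 34 → 7c 22.

7c22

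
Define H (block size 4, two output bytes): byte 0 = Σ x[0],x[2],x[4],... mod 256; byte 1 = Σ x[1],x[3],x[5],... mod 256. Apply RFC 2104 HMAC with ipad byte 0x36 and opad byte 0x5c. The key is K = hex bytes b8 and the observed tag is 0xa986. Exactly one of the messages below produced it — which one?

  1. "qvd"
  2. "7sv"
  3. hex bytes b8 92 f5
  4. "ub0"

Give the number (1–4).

Key hex bytes b8 is 1 byte ≤ B = 4; zero-pad to 4 bytes: K' = b8 00 00 00.
K' ⊕ ipad = 8e 36 36 36; K' ⊕ opad = e4 5c 5c 5c.
m1: inner = H(8e 36 36 36 71 76 64) = 99 e2; tag = H(e4 5c 5c 5c 99 e2) = d99a
m2: inner = H(8e 36 36 36 37 73 76) = 71 df; tag = H(e4 5c 5c 5c 71 df) = b197
m3: inner = H(8e 36 36 36 b8 92 f5) = 71 fe; tag = H(e4 5c 5c 5c 71 fe) = b1b6
m4: inner = H(8e 36 36 36 75 62 30) = 69 ce; tag = H(e4 5c 5c 5c 69 ce) = a986 ← matches

4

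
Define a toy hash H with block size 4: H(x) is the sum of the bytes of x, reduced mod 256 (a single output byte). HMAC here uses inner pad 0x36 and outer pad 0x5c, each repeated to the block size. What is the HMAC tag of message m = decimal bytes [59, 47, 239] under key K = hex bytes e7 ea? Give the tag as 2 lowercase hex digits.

Key hex bytes e7 ea is 2 bytes ≤ B = 4; zero-pad to 4 bytes: K' = e7 ea 00 00.
K' ⊕ ipad = d1 dc 36 36.  K' ⊕ opad = bb b6 5c 5c.
Inner input = (K'⊕ipad) ∥ m = d1 dc 36 36 ∥ 3b 2f ef.
Inner hash: sum = 209+220+54+54+59+47+239 = 882; mod 256 = 114 → 72.
Outer input = (K'⊕opad) ∥ inner = bb b6 5c 5c ∥ 72.
Outer hash (tag): sum = 187+182+92+92+114 = 667; mod 256 = 155 → 9b.

9b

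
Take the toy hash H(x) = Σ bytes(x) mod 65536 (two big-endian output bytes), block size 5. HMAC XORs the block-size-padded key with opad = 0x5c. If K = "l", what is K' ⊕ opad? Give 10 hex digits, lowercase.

Key "l" = 6c is 1 byte ≤ B = 5; zero-pad to 5 bytes: K' = 6c 00 00 00 00.
XOR each byte with 0x5c: 6c⊕5c=30, 00⊕5c=5c, 00⊕5c=5c, 00⊕5c=5c, 00⊕5c=5c.

305c5c5c5c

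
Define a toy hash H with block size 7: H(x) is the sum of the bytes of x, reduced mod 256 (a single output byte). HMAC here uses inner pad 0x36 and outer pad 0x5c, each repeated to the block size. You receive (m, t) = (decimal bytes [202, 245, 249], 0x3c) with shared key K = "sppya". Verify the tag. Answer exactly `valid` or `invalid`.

valid

Key "sppya" = 73 70 70 79 61 is 5 bytes ≤ B = 7; zero-pad to 7 bytes: K' = 73 70 70 79 61 00 00.
K' ⊕ ipad = 45 46 46 4f 57 36 36; K' ⊕ opad = 2f 2c 2c 25 3d 5c 5c.
Inner hash: sum = 69+70+70+79+87+54+54+202+245+249 = 1179; mod 256 = 155 → 9b.
Outer hash (recomputed tag): sum = 47+44+44+37+61+92+92+155 = 572; mod 256 = 60 → 3c.
Recomputed tag = 3c; claimed = 3c → match.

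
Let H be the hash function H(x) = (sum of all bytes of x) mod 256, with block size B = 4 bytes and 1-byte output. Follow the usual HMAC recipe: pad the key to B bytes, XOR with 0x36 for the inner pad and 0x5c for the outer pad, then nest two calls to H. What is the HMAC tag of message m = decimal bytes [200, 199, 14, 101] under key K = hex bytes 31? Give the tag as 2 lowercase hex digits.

2c

Key hex bytes 31 is 1 byte ≤ B = 4; zero-pad to 4 bytes: K' = 31 00 00 00.
K' ⊕ ipad = 07 36 36 36.  K' ⊕ opad = 6d 5c 5c 5c.
Inner input = (K'⊕ipad) ∥ m = 07 36 36 36 ∥ c8 c7 0e 65.
Inner hash: sum = 7+54+54+54+200+199+14+101 = 683; mod 256 = 171 → ab.
Outer input = (K'⊕opad) ∥ inner = 6d 5c 5c 5c ∥ ab.
Outer hash (tag): sum = 109+92+92+92+171 = 556; mod 256 = 44 → 2c.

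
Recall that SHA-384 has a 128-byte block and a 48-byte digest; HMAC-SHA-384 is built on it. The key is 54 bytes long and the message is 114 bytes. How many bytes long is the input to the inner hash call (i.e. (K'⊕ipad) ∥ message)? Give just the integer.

Key is 54 ≤ 128 bytes, zero-padded: |K'| = 128.
Inner input = (K'⊕ipad) ∥ m → 128 + 114 = 242 bytes.

242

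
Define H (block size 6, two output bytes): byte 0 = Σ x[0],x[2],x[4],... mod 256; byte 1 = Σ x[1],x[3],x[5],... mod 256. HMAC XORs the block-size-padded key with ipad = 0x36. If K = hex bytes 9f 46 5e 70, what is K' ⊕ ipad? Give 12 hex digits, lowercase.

a97068463636

Key hex bytes 9f 46 5e 70 is 4 bytes ≤ B = 6; zero-pad to 6 bytes: K' = 9f 46 5e 70 00 00.
XOR each byte with 0x36: 9f⊕36=a9, 46⊕36=70, 5e⊕36=68, 70⊕36=46, 00⊕36=36, 00⊕36=36.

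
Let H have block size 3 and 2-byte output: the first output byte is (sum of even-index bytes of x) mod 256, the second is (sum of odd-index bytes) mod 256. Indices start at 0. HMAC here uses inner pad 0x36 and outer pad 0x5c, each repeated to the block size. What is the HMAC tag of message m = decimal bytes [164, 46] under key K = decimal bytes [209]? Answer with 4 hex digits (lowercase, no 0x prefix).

c3a7

Key decimal bytes [209] = d1 is 1 byte ≤ B = 3; zero-pad to 3 bytes: K' = d1 00 00.
K' ⊕ ipad = e7 36 36.  K' ⊕ opad = 8d 5c 5c.
Inner input = (K'⊕ipad) ∥ m = e7 36 36 ∥ a4 2e.
Inner hash: even-index sum = 331 mod 256 = 75; odd-index sum = 218 mod 256 = 218 → 4b da.
Outer input = (K'⊕opad) ∥ inner = 8d 5c 5c ∥ 4b da.
Outer hash (tag): even-index sum = 451 mod 256 = 195; odd-index sum = 167 mod 256 = 167 → c3 a7.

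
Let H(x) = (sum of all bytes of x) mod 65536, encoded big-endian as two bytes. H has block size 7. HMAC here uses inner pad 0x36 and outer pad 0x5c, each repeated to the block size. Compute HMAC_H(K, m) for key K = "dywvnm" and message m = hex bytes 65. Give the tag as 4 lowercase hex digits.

01e3

Key "dywvnm" = 64 79 77 76 6e 6d is 6 bytes ≤ B = 7; zero-pad to 7 bytes: K' = 64 79 77 76 6e 6d 00.
K' ⊕ ipad = 52 4f 41 40 58 5b 36.  K' ⊕ opad = 38 25 2b 2a 32 31 5c.
Inner input = (K'⊕ipad) ∥ m = 52 4f 41 40 58 5b 36 ∥ 65.
Inner hash: sum = 82+79+65+64+88+91+54+101 = 624 → 02 70.
Outer input = (K'⊕opad) ∥ inner = 38 25 2b 2a 32 31 5c ∥ 02 70.
Outer hash (tag): sum = 56+37+43+42+50+49+92+2+112 = 483 → 01 e3.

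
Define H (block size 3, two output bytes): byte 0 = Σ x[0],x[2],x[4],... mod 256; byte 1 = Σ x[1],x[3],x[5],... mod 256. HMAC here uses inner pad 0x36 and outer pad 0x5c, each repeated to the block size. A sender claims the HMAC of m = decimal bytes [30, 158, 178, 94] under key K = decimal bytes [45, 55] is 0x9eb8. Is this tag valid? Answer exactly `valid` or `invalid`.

Key decimal bytes [45, 55] = 2d 37 is 2 bytes ≤ B = 3; zero-pad to 3 bytes: K' = 2d 37 00.
K' ⊕ ipad = 1b 01 36; K' ⊕ opad = 71 6b 5c.
Inner hash: even-index sum = 333 mod 256 = 77; odd-index sum = 209 mod 256 = 209 → 4d d1.
Outer hash (recomputed tag): even-index sum = 414 mod 256 = 158; odd-index sum = 184 mod 256 = 184 → 9e b8.
Recomputed tag = 9eb8; claimed = 9eb8 → match.

valid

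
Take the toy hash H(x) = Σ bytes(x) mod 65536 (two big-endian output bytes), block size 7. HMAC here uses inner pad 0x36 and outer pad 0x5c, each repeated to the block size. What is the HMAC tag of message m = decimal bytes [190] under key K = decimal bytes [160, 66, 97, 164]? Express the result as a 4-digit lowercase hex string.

03b9

Key decimal bytes [160, 66, 97, 164] = a0 42 61 a4 is 4 bytes ≤ B = 7; zero-pad to 7 bytes: K' = a0 42 61 a4 00 00 00.
K' ⊕ ipad = 96 74 57 92 36 36 36.  K' ⊕ opad = fc 1e 3d f8 5c 5c 5c.
Inner input = (K'⊕ipad) ∥ m = 96 74 57 92 36 36 36 ∥ be.
Inner hash: sum = 150+116+87+146+54+54+54+190 = 851 → 03 53.
Outer input = (K'⊕opad) ∥ inner = fc 1e 3d f8 5c 5c 5c ∥ 03 53.
Outer hash (tag): sum = 252+30+61+248+92+92+92+3+83 = 953 → 03 b9.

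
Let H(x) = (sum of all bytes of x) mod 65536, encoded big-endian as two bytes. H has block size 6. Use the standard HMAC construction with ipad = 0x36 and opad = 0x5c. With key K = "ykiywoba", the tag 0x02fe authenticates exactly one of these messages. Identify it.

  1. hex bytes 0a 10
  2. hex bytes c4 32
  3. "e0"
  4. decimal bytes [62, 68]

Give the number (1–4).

Key "ykiywoba" = 79 6b 69 79 77 6f 62 61 is 8 bytes > B = 6, so hash it first: H(key) = 03 6f, then zero-pad to 6 bytes: K' = 03 6f 00 00 00 00.
K' ⊕ ipad = 35 59 36 36 36 36; K' ⊕ opad = 5f 33 5c 5c 5c 5c.
m1: inner = H(35 59 36 36 36 36 0a 10) = 01 80; tag = H(5f 33 5c 5c 5c 5c 01 80) = 0283
m2: inner = H(35 59 36 36 36 36 c4 32) = 02 5c; tag = H(5f 33 5c 5c 5c 5c 02 5c) = 0260
m3: inner = H(35 59 36 36 36 36 65 30) = 01 fb; tag = H(5f 33 5c 5c 5c 5c 01 fb) = 02fe ← matches
m4: inner = H(35 59 36 36 36 36 3e 44) = 01 e8; tag = H(5f 33 5c 5c 5c 5c 01 e8) = 02eb

3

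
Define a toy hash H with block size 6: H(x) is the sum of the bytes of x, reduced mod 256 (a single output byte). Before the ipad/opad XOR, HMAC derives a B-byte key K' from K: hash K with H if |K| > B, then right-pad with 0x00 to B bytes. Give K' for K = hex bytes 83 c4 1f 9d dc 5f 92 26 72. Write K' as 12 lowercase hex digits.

680000000000

|K| = 9 > B = 6, so first hash the key.
H(K): sum = 131+196+31+157+220+95+146+38+114 = 1128; mod 256 = 104 → 68.
Zero-pad H(K) = 68 to 6 bytes: K' = 68 00 00 00 00 00.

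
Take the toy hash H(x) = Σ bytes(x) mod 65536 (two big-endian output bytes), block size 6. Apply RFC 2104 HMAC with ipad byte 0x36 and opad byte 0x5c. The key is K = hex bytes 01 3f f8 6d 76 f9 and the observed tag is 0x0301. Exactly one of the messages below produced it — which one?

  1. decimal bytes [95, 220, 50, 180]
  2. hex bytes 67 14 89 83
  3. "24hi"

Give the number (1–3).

Key hex bytes 01 3f f8 6d 76 f9 is exactly B = 6 bytes: K' = 01 3f f8 6d 76 f9.
K' ⊕ ipad = 37 09 ce 5b 40 cf; K' ⊕ opad = 5d 63 a4 31 2a a5.
m1: inner = H(37 09 ce 5b 40 cf 5f dc 32 b4) = 04 99; tag = H(5d 63 a4 31 2a a5 04 99) = 0301 ← matches
m2: inner = H(37 09 ce 5b 40 cf 67 14 89 83) = 03 ff; tag = H(5d 63 a4 31 2a a5 03 ff) = 0366
m3: inner = H(37 09 ce 5b 40 cf 32 34 68 69) = 03 af; tag = H(5d 63 a4 31 2a a5 03 af) = 0316

1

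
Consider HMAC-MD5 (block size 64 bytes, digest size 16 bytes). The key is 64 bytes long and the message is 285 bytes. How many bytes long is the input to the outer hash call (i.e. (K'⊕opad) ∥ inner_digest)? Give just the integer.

Key is 64 ≤ 64 bytes, zero-padded: |K'| = 64.
Outer input = (K'⊕opad) ∥ H(inner) → 64 + 16 = 80 bytes.

80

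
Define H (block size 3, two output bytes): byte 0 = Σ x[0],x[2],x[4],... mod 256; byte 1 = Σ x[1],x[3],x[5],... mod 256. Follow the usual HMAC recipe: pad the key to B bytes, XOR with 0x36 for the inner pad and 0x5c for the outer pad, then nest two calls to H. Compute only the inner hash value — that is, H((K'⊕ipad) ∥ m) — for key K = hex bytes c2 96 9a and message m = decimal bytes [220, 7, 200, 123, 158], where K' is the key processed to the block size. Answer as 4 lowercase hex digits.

22e2

Key hex bytes c2 96 9a is exactly B = 3 bytes: K' = c2 96 9a.
K' ⊕ ipad = f4 a0 ac.
Inner input = f4 a0 ac ∥ dc 07 c8 7b 9e.
Inner hash: even-index sum = 546 mod 256 = 34; odd-index sum = 738 mod 256 = 226 → 22 e2.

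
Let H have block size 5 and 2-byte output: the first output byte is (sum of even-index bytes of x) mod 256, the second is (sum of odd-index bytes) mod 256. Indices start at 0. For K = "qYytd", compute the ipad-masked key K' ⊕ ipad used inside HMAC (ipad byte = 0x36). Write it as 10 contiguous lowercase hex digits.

Key "qYytd" = 71 59 79 74 64 is exactly B = 5 bytes: K' = 71 59 79 74 64.
XOR each byte with 0x36: 71⊕36=47, 59⊕36=6f, 79⊕36=4f, 74⊕36=42, 64⊕36=52.

476f4f4252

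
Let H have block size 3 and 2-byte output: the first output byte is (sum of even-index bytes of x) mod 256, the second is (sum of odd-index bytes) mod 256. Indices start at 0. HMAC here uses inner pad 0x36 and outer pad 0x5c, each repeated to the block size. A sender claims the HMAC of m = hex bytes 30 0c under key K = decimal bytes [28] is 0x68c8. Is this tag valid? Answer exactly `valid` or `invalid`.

Key decimal bytes [28] = 1c is 1 byte ≤ B = 3; zero-pad to 3 bytes: K' = 1c 00 00.
K' ⊕ ipad = 2a 36 36; K' ⊕ opad = 40 5c 5c.
Inner hash: even-index sum = 108 mod 256 = 108; odd-index sum = 102 mod 256 = 102 → 6c 66.
Outer hash (recomputed tag): even-index sum = 258 mod 256 = 2; odd-index sum = 200 mod 256 = 200 → 02 c8.
Recomputed tag = 02c8; claimed = 68c8 → mismatch.

invalid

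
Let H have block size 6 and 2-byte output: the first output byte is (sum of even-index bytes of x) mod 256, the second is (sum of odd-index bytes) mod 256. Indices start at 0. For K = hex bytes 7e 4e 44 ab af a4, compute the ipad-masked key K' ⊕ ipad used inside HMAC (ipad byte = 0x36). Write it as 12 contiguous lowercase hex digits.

Key hex bytes 7e 4e 44 ab af a4 is exactly B = 6 bytes: K' = 7e 4e 44 ab af a4.
XOR each byte with 0x36: 7e⊕36=48, 4e⊕36=78, 44⊕36=72, ab⊕36=9d, af⊕36=99, a4⊕36=92.

4878729d9992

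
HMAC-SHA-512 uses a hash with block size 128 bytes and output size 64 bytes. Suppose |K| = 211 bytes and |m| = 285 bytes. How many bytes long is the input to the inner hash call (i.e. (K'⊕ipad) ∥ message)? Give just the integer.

Key is 211 > 128 bytes, so it is hashed to 64 bytes then zero-padded to 128: |K'| = 128.
Inner input = (K'⊕ipad) ∥ m → 128 + 285 = 413 bytes.

413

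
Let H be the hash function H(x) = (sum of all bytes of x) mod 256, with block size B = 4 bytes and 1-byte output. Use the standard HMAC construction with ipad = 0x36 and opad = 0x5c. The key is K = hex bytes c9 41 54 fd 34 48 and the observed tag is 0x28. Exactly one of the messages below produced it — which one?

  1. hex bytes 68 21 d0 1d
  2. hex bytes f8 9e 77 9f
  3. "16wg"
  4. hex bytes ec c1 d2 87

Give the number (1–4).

Key hex bytes c9 41 54 fd 34 48 is 6 bytes > B = 4, so hash it first: H(key) = d7, then zero-pad to 4 bytes: K' = d7 00 00 00.
K' ⊕ ipad = e1 36 36 36; K' ⊕ opad = 8b 5c 5c 5c.
m1: inner = H(e1 36 36 36 68 21 d0 1d) = f9; tag = H(8b 5c 5c 5c f9) = 98
m2: inner = H(e1 36 36 36 f8 9e 77 9f) = 2f; tag = H(8b 5c 5c 5c 2f) = ce
m3: inner = H(e1 36 36 36 31 36 77 67) = c8; tag = H(8b 5c 5c 5c c8) = 67
m4: inner = H(e1 36 36 36 ec c1 d2 87) = 89; tag = H(8b 5c 5c 5c 89) = 28 ← matches

4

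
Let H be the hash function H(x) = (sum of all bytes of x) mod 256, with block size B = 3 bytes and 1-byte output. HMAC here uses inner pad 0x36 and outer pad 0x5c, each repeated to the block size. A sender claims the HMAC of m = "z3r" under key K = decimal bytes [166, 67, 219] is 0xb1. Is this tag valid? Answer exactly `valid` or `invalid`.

Key decimal bytes [166, 67, 219] = a6 43 db is exactly B = 3 bytes: K' = a6 43 db.
K' ⊕ ipad = 90 75 ed; K' ⊕ opad = fa 1f 87.
Inner hash: sum = 144+117+237+122+51+114 = 785; mod 256 = 17 → 11.
Outer hash (recomputed tag): sum = 250+31+135+17 = 433; mod 256 = 177 → b1.
Recomputed tag = b1; claimed = b1 → match.

valid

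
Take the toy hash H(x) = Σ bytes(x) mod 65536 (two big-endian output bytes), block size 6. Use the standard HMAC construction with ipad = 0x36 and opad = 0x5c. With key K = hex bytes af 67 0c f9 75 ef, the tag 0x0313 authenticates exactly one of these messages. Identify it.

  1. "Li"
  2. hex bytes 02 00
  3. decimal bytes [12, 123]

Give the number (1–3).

Key hex bytes af 67 0c f9 75 ef is exactly B = 6 bytes: K' = af 67 0c f9 75 ef.
K' ⊕ ipad = 99 51 3a cf 43 d9; K' ⊕ opad = f3 3b 50 a5 29 b3.
m1: inner = H(99 51 3a cf 43 d9 4c 69) = 03 c4; tag = H(f3 3b 50 a5 29 b3 03 c4) = 03c6
m2: inner = H(99 51 3a cf 43 d9 02 00) = 03 11; tag = H(f3 3b 50 a5 29 b3 03 11) = 0313 ← matches
m3: inner = H(99 51 3a cf 43 d9 0c 7b) = 03 96; tag = H(f3 3b 50 a5 29 b3 03 96) = 0398

2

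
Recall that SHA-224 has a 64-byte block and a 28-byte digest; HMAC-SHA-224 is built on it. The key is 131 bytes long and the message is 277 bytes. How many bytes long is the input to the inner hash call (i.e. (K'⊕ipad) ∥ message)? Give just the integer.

Key is 131 > 64 bytes, so it is hashed to 28 bytes then zero-padded to 64: |K'| = 64.
Inner input = (K'⊕ipad) ∥ m → 64 + 277 = 341 bytes.

341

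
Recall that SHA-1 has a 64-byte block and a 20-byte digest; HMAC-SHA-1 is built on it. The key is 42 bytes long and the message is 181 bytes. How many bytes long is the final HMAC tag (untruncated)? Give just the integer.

The tag is one SHA-1 digest: 20 bytes.

20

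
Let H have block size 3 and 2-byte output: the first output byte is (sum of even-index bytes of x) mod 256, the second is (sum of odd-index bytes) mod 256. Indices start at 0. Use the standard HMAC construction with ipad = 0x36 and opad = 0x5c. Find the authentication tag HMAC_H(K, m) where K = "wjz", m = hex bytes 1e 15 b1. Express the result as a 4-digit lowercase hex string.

Key "wjz" = 77 6a 7a is exactly B = 3 bytes: K' = 77 6a 7a.
K' ⊕ ipad = 41 5c 4c.  K' ⊕ opad = 2b 36 26.
Inner input = (K'⊕ipad) ∥ m = 41 5c 4c ∥ 1e 15 b1.
Inner hash: even-index sum = 162 mod 256 = 162; odd-index sum = 299 mod 256 = 43 → a2 2b.
Outer input = (K'⊕opad) ∥ inner = 2b 36 26 ∥ a2 2b.
Outer hash (tag): even-index sum = 124 mod 256 = 124; odd-index sum = 216 mod 256 = 216 → 7c d8.

7cd8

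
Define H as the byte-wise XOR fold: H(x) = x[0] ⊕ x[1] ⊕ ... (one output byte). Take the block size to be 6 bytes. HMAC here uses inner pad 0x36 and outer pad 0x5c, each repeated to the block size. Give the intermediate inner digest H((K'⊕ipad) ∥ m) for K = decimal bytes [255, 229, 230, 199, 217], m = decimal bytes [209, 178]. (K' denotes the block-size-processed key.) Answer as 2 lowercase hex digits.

Key decimal bytes [255, 229, 230, 199, 217] = ff e5 e6 c7 d9 is 5 bytes ≤ B = 6; zero-pad to 6 bytes: K' = ff e5 e6 c7 d9 00.
K' ⊕ ipad = c9 d3 d0 f1 ef 36.
Inner input = c9 d3 d0 f1 ef 36 ∥ d1 b2.
Inner hash: XOR c9⊕d3⊕d0⊕f1⊕ef⊕36⊕d1⊕b2 = 81.

81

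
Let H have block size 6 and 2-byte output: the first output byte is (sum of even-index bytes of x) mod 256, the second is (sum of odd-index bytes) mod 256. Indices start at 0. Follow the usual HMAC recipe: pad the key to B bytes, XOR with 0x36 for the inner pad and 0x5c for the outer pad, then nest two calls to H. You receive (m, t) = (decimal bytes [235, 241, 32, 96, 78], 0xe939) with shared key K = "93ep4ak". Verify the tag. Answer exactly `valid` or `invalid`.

invalid

Key "93ep4ak" = 39 33 65 70 34 61 6b is 7 bytes > B = 6, so hash it first: H(key) = 3d 04, then zero-pad to 6 bytes: K' = 3d 04 00 00 00 00.
K' ⊕ ipad = 0b 32 36 36 36 36; K' ⊕ opad = 61 58 5c 5c 5c 5c.
Inner hash: even-index sum = 464 mod 256 = 208; odd-index sum = 495 mod 256 = 239 → d0 ef.
Outer hash (recomputed tag): even-index sum = 489 mod 256 = 233; odd-index sum = 511 mod 256 = 255 → e9 ff.
Recomputed tag = e9ff; claimed = e939 → mismatch.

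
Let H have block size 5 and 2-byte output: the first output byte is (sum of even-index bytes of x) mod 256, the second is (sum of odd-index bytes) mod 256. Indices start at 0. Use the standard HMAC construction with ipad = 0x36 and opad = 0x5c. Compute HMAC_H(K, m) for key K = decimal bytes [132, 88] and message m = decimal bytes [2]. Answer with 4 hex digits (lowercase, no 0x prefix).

367e

Key decimal bytes [132, 88] = 84 58 is 2 bytes ≤ B = 5; zero-pad to 5 bytes: K' = 84 58 00 00 00.
K' ⊕ ipad = b2 6e 36 36 36.  K' ⊕ opad = d8 04 5c 5c 5c.
Inner input = (K'⊕ipad) ∥ m = b2 6e 36 36 36 ∥ 02.
Inner hash: even-index sum = 286 mod 256 = 30; odd-index sum = 166 mod 256 = 166 → 1e a6.
Outer input = (K'⊕opad) ∥ inner = d8 04 5c 5c 5c ∥ 1e a6.
Outer hash (tag): even-index sum = 566 mod 256 = 54; odd-index sum = 126 mod 256 = 126 → 36 7e.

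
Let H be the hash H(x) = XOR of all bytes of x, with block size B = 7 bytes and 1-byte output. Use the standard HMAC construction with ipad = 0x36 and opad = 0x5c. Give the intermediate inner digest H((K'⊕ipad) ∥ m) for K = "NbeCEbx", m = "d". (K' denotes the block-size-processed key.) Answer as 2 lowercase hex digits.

07

Key "NbeCEbx" = 4e 62 65 43 45 62 78 is exactly B = 7 bytes: K' = 4e 62 65 43 45 62 78.
K' ⊕ ipad = 78 54 53 75 73 54 4e.
Inner input = 78 54 53 75 73 54 4e ∥ 64.
Inner hash: XOR 78⊕54⊕53⊕75⊕73⊕54⊕4e⊕64 = 07.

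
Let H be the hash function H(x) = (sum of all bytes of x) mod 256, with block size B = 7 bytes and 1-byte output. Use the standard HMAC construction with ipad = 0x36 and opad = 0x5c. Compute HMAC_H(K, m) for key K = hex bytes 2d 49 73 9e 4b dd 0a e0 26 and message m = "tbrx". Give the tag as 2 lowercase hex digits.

Key hex bytes 2d 49 73 9e 4b dd 0a e0 26 is 9 bytes > B = 7, so hash it first: H(key) = bf, then zero-pad to 7 bytes: K' = bf 00 00 00 00 00 00.
K' ⊕ ipad = 89 36 36 36 36 36 36.  K' ⊕ opad = e3 5c 5c 5c 5c 5c 5c.
Inner input = (K'⊕ipad) ∥ m = 89 36 36 36 36 36 36 ∥ 74 62 72 78.
Inner hash: sum = 137+54+54+54+54+54+54+116+98+114+120 = 909; mod 256 = 141 → 8d.
Outer input = (K'⊕opad) ∥ inner = e3 5c 5c 5c 5c 5c 5c ∥ 8d.
Outer hash (tag): sum = 227+92+92+92+92+92+92+141 = 920; mod 256 = 152 → 98.

98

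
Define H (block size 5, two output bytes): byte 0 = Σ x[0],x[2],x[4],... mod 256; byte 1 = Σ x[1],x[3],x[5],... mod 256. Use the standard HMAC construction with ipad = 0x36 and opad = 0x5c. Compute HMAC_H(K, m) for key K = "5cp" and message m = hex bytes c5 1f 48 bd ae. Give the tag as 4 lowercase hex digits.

Key "5cp" = 35 63 70 is 3 bytes ≤ B = 5; zero-pad to 5 bytes: K' = 35 63 70 00 00.
K' ⊕ ipad = 03 55 46 36 36.  K' ⊕ opad = 69 3f 2c 5c 5c.
Inner input = (K'⊕ipad) ∥ m = 03 55 46 36 36 ∥ c5 1f 48 bd ae.
Inner hash: even-index sum = 347 mod 256 = 91; odd-index sum = 582 mod 256 = 70 → 5b 46.
Outer input = (K'⊕opad) ∥ inner = 69 3f 2c 5c 5c ∥ 5b 46.
Outer hash (tag): even-index sum = 311 mod 256 = 55; odd-index sum = 246 mod 256 = 246 → 37 f6.

37f6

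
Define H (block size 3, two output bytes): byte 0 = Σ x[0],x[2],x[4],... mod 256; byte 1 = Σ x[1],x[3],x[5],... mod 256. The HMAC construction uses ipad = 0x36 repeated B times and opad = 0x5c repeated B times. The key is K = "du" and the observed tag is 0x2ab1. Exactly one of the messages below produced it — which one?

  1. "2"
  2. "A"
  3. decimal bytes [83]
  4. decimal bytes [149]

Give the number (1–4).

Key "du" = 64 75 is 2 bytes ≤ B = 3; zero-pad to 3 bytes: K' = 64 75 00.
K' ⊕ ipad = 52 43 36; K' ⊕ opad = 38 29 5c.
m1: inner = H(52 43 36 32) = 88 75; tag = H(38 29 5c 88 75) = 09b1
m2: inner = H(52 43 36 41) = 88 84; tag = H(38 29 5c 88 84) = 18b1
m3: inner = H(52 43 36 53) = 88 96; tag = H(38 29 5c 88 96) = 2ab1 ← matches
m4: inner = H(52 43 36 95) = 88 d8; tag = H(38 29 5c 88 d8) = 6cb1

3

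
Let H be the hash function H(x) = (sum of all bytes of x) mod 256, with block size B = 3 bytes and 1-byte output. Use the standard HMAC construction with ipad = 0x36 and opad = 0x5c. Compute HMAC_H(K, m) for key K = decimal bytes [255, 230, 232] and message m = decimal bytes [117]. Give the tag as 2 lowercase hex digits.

fd

Key decimal bytes [255, 230, 232] = ff e6 e8 is exactly B = 3 bytes: K' = ff e6 e8.
K' ⊕ ipad = c9 d0 de.  K' ⊕ opad = a3 ba b4.
Inner input = (K'⊕ipad) ∥ m = c9 d0 de ∥ 75.
Inner hash: sum = 201+208+222+117 = 748; mod 256 = 236 → ec.
Outer input = (K'⊕opad) ∥ inner = a3 ba b4 ∥ ec.
Outer hash (tag): sum = 163+186+180+236 = 765; mod 256 = 253 → fd.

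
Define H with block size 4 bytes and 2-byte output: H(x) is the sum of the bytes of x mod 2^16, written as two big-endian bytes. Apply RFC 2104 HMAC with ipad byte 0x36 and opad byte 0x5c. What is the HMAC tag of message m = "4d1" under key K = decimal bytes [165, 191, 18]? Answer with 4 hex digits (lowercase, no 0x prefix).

02c7

Key decimal bytes [165, 191, 18] = a5 bf 12 is 3 bytes ≤ B = 4; zero-pad to 4 bytes: K' = a5 bf 12 00.
K' ⊕ ipad = 93 89 24 36.  K' ⊕ opad = f9 e3 4e 5c.
Inner input = (K'⊕ipad) ∥ m = 93 89 24 36 ∥ 34 64 31.
Inner hash: sum = 147+137+36+54+52+100+49 = 575 → 02 3f.
Outer input = (K'⊕opad) ∥ inner = f9 e3 4e 5c ∥ 02 3f.
Outer hash (tag): sum = 249+227+78+92+2+63 = 711 → 02 c7.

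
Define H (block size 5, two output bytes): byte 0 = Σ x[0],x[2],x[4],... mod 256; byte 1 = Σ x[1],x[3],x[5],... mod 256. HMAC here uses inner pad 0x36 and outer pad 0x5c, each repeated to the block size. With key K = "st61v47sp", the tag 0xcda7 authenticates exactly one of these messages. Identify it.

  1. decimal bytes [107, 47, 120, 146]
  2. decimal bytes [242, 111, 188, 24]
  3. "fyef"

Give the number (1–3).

3

Key "st61v47sp" = 73 74 36 31 76 34 37 73 70 is 9 bytes > B = 5, so hash it first: H(key) = c6 4c, then zero-pad to 5 bytes: K' = c6 4c 00 00 00.
K' ⊕ ipad = f0 7a 36 36 36; K' ⊕ opad = 9a 10 5c 5c 5c.
m1: inner = H(f0 7a 36 36 36 6b 2f 78 92) = 1d 93; tag = H(9a 10 5c 5c 5c 1d 93) = e589
m2: inner = H(f0 7a 36 36 36 f2 6f bc 18) = e3 5e; tag = H(9a 10 5c 5c 5c e3 5e) = b04f
m3: inner = H(f0 7a 36 36 36 66 79 65 66) = 3b 7b; tag = H(9a 10 5c 5c 5c 3b 7b) = cda7 ← matches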